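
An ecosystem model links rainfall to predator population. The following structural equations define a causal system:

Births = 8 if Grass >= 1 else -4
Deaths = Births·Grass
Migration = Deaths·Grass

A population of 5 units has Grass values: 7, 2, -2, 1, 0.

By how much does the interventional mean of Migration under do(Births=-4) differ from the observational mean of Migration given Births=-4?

-38.4

Under do(Births=-4), Births's equation is replaced by Births=-4 for every unit. Per-unit Migration: -196, -16, -16, -4, 0. Mean = -46.4.
E[Migration|Births=-4] averages over only the 2 units with Births=-4 (Grass = -2, 0): Migration = -16, 0, mean -8.
Difference = -46.4 − (-8) = -38.4.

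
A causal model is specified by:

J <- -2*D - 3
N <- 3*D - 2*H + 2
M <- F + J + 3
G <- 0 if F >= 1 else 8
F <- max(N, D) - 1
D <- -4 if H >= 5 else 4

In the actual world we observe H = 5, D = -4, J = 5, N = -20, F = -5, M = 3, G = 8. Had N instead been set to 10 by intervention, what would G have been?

0

The intervention breaks the incoming arrows to N: N <- 3*D - 2*H + 2 no longer applies, and N = 10.
D = -4 if H >= 5 else 4  [with H=5]  = -4
F = max(N, D) - 1  [with N=10, D=-4]  = 9
G = 0 if F >= 1 else 8  [with F=9]  = 0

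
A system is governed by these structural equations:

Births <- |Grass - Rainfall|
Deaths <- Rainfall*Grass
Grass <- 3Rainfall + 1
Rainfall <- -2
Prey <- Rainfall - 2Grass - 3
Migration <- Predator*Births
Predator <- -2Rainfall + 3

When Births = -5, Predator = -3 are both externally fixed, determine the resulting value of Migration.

15

Setting Births = -5, Predator = -3 by intervention discards those variables' equations.
Migration = Predator*Births  [with Predator=-3, Births=-5]  = 15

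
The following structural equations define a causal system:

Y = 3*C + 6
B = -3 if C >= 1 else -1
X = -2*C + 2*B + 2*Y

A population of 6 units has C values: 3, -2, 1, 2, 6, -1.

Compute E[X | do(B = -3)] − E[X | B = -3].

Every unit gets B=-3 under the intervention. X values become 18, -2, 10, 14, 30, 2; E[X|do(B=-3)] = 12.
Observing B=-3 restricts to units where B's equation naturally yields -3: C ∈ {3, 1, 2, 6}. In that subpopulation X = 18, 10, 14, 30, mean 18.
Difference = 12 − 18 = -6.

-6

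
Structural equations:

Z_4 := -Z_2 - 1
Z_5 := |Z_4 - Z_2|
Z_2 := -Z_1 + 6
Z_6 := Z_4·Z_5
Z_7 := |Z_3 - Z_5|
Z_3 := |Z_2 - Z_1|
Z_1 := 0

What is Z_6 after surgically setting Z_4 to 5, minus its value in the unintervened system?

Under do(Z_4=5), the mechanism Z_4 := -Z_2 - 1 is discarded; Z_4 is fixed at 5.
Z_2 = -Z_1 + 6  [with Z_1=0]  = 6
Z_5 = |Z_4 - Z_2|  [with Z_4=5, Z_2=6]  = 1
Z_6 = Z_4·Z_5  [with Z_4=5, Z_5=1]  = 5
Without intervention: Z_2 = -Z_1 + 6  [with Z_1=0]  = 6; Z_4 = -Z_2 - 1  [with Z_2=6]  = -7; Z_5 = |Z_4 - Z_2|  [with Z_4=-7, Z_2=6]  = 13; Z_6 = Z_4·Z_5  [with Z_4=-7, Z_5=13]  = -91.
Change = 5 − (-91) = 96.

96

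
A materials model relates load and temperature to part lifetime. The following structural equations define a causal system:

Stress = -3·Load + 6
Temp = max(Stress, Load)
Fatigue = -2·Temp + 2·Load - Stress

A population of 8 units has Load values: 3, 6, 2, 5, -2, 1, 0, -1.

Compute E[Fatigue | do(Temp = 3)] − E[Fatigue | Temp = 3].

do(Temp=3) breaks Temp's dependence on Load. With Temp=3 fixed, Fatigue across the units is 3, 18, -2, 13, -22, -7, -12, -17, mean -3.25.
Conditioning on Temp=3 selects the 2 unit(s) with Load ∈ {3, 1}. Their Fatigue values: 3, -7. Mean = -2.
Difference = -3.25 − (-2) = -1.25.

-1.25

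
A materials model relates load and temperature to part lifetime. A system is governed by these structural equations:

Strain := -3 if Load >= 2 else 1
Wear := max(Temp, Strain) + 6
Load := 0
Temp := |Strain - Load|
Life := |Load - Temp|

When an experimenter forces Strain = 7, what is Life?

do(Strain=7) replaces the equation Strain := -3 if Load >= 2 else 1 with the constant Strain = 7.
Temp = |Strain - Load|  [with Strain=7, Load=0]  = 7
Life = |Load - Temp|  [with Load=0, Temp=7]  = 7

7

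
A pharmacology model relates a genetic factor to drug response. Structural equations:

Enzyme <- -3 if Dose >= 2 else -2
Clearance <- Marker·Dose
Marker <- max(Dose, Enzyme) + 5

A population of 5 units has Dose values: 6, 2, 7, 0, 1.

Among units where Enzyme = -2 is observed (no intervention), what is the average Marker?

Conditioning on Enzyme=-2 selects the 2 unit(s) with Dose ∈ {0, 1}. Their Marker values: 5, 6. Mean = 5.5.

5.5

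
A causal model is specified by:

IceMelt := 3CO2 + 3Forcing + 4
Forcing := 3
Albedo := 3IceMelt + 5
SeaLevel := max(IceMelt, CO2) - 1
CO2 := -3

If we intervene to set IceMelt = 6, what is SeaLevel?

5

do(IceMelt=6) replaces the equation IceMelt := 3CO2 + 3Forcing + 4 with the constant IceMelt = 6.
SeaLevel = max(IceMelt, CO2) - 1  [with IceMelt=6, CO2=-3]  = 5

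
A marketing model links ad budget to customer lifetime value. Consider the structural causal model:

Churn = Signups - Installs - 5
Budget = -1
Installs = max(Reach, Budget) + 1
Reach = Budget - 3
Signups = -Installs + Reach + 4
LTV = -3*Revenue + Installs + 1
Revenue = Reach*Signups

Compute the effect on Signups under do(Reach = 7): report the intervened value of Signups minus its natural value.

Under do(Reach=7), the mechanism Reach = Budget - 3 is discarded; Reach is fixed at 7.
Installs = max(Reach, Budget) + 1  [with Reach=7, Budget=-1]  = 8
Signups = -Installs + Reach + 4  [with Installs=8, Reach=7]  = 3
Without intervention: Reach = Budget - 3  [with Budget=-1]  = -4; Installs = max(Reach, Budget) + 1  [with Reach=-4, Budget=-1]  = 0; Signups = -Installs + Reach + 4  [with Installs=0, Reach=-4]  = 0.
Change = 3 − 0 = 3.

3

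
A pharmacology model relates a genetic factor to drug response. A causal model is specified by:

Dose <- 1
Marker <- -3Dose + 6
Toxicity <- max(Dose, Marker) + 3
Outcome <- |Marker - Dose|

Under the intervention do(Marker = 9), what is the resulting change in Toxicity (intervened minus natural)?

The intervention breaks the incoming arrows to Marker: Marker <- -3Dose + 6 no longer applies, and Marker = 9.
Toxicity = max(Dose, Marker) + 3  [with Dose=1, Marker=9]  = 12
Without intervention: Marker = -3Dose + 6  [with Dose=1]  = 3; Toxicity = max(Dose, Marker) + 3  [with Dose=1, Marker=3]  = 6.
Change = 12 − 6 = 6.

6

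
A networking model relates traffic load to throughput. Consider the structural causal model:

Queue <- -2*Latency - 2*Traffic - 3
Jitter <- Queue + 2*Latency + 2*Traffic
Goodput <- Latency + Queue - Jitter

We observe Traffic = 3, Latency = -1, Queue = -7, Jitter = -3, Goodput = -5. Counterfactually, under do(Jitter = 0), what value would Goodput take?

-8

Intervening sets Jitter = 0 and removes its equation (Jitter <- Queue + 2*Latency + 2*Traffic).
Queue = -2*Latency - 2*Traffic - 3  [with Latency=-1, Traffic=3]  = -7
Goodput = Latency + Queue - Jitter  [with Latency=-1, Queue=-7, Jitter=0]  = -8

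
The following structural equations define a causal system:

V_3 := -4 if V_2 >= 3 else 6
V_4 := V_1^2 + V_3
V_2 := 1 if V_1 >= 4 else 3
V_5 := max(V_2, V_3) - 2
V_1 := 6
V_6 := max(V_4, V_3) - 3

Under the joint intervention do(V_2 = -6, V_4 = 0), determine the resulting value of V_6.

3

The joint intervention fixes V_2 = -6, V_4 = 0, removing each variable's own equation.
V_3 = -4 if V_2 >= 3 else 6  [with V_2=-6]  = 6
V_6 = max(V_4, V_3) - 3  [with V_4=0, V_3=6]  = 3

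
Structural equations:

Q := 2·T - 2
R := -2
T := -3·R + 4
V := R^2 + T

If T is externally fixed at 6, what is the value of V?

10

The intervention breaks the incoming arrows to T: T := -3·R + 4 no longer applies, and T = 6.
V = R^2 + T  [with R=-2, T=6]  = 10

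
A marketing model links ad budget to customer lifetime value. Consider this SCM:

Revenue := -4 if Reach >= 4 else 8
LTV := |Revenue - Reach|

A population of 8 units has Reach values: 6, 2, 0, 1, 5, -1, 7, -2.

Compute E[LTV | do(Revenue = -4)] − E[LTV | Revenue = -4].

-3.75

Under do(Revenue=-4), Revenue's equation is replaced by Revenue=-4 for every unit. Per-unit LTV: 10, 6, 4, 5, 9, 3, 11, 2. Mean = 6.25.
Conditioning on Revenue=-4 selects the 3 unit(s) with Reach ∈ {6, 5, 7}. Their LTV values: 10, 9, 11. Mean = 10.
Difference = 6.25 − 10 = -3.75.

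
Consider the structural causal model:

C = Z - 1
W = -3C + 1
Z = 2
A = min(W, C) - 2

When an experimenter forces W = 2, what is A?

-1

The intervention breaks the incoming arrows to W: W = -3C + 1 no longer applies, and W = 2.
C = Z - 1  [with Z=2]  = 1
A = min(W, C) - 2  [with W=2, C=1]  = -1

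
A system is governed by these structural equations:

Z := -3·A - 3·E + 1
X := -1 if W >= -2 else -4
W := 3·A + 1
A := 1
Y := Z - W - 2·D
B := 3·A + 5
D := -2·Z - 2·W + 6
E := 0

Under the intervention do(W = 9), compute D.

The intervention breaks the incoming arrows to W: W := 3·A + 1 no longer applies, and W = 9.
Z = -3·A - 3·E + 1  [with A=1, E=0]  = -2
D = -2·Z - 2·W + 6  [with Z=-2, W=9]  = -8

-8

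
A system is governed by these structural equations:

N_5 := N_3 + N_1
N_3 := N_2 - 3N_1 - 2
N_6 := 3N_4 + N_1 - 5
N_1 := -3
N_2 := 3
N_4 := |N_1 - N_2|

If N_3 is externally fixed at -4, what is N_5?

do(N_3=-4) replaces the equation N_3 := N_2 - 3N_1 - 2 with the constant N_3 = -4.
N_5 = N_3 + N_1  [with N_3=-4, N_1=-3]  = -7

-7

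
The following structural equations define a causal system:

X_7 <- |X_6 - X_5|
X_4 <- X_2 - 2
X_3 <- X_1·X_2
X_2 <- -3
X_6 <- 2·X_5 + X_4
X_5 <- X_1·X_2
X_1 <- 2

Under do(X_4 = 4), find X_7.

2

The intervention breaks the incoming arrows to X_4: X_4 <- X_2 - 2 no longer applies, and X_4 = 4.
X_5 = X_1·X_2  [with X_1=2, X_2=-3]  = -6
X_6 = 2·X_5 + X_4  [with X_5=-6, X_4=4]  = -8
X_7 = |X_6 - X_5|  [with X_6=-8, X_5=-6]  = 2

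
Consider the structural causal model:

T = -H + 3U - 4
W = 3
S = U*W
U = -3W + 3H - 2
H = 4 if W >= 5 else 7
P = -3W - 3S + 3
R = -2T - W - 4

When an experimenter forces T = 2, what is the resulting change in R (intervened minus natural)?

Under do(T=2), the mechanism T = -H + 3U - 4 is discarded; T is fixed at 2.
R = -2T - W - 4  [with T=2, W=3]  = -11
Without intervention: H = 4 if W >= 5 else 7  [with W=3]  = 7; U = -3W + 3H - 2  [with W=3, H=7]  = 10; T = -H + 3U - 4  [with H=7, U=10]  = 19; R = -2T - W - 4  [with T=19, W=3]  = -45.
Change = -11 − (-45) = 34.

34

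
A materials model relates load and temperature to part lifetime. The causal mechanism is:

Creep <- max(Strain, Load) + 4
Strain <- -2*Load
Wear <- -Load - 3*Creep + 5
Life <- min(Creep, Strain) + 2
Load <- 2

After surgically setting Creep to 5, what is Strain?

-4

Under do(Creep=5), the mechanism Creep <- max(Strain, Load) + 4 is discarded; Creep is fixed at 5.
Since Strain is not a descendant of the intervened variable, it is unaffected.
Strain = -2*Load  [with Load=2]  = -4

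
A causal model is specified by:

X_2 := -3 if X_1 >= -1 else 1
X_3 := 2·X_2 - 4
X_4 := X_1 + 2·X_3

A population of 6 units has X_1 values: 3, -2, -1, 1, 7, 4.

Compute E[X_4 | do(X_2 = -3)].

Under do(X_2=-3), X_2's equation is replaced by X_2=-3 for every unit. Per-unit X_4: -17, -22, -21, -19, -13, -16. Mean = -18.

-18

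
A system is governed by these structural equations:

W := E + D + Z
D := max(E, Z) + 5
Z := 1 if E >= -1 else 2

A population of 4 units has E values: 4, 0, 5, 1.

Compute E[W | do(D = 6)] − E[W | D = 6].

2

Under do(D=6), D's equation is replaced by D=6 for every unit. Per-unit W: 11, 7, 12, 8. Mean = 9.5.
Conditioning on D=6 selects the 2 unit(s) with E ∈ {0, 1}. Their W values: 7, 8. Mean = 7.5.
Difference = 9.5 − 7.5 = 2.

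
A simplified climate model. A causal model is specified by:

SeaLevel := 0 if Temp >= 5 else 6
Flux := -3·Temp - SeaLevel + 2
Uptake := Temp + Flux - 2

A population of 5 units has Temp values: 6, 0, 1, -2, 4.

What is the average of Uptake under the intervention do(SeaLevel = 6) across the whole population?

-9.6

The intervention sets SeaLevel=6 in all 5 units regardless of Temp. Recomputing Uptake per unit gives -18, -6, -8, -2, -14; average -9.6.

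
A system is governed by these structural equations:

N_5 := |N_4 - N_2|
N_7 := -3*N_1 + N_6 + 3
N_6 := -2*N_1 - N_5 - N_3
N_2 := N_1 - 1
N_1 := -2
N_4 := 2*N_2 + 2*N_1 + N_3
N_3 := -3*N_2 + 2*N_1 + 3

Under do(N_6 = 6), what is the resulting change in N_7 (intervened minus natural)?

Intervening sets N_6 = 6 and removes its equation (N_6 := -2*N_1 - N_5 - N_3).
N_7 = -3*N_1 + N_6 + 3  [with N_1=-2, N_6=6]  = 15
Without intervention: N_2 = N_1 - 1  [with N_1=-2]  = -3; N_3 = -3*N_2 + 2*N_1 + 3  [with N_2=-3, N_1=-2]  = 8; N_4 = 2*N_2 + 2*N_1 + N_3  [with N_2=-3, N_1=-2, N_3=8]  = -2; N_5 = |N_4 - N_2|  [with N_4=-2, N_2=-3]  = 1; N_6 = -2*N_1 - N_5 - N_3  [with N_1=-2, N_5=1, N_3=8]  = -5; N_7 = -3*N_1 + N_6 + 3  [with N_1=-2, N_6=-5]  = 4.
Change = 15 − 4 = 11.

11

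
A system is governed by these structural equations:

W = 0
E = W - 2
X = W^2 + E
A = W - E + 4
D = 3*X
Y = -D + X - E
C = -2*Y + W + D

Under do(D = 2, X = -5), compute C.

The joint intervention fixes D = 2, X = -5, removing each variable's own equation.
E = W - 2  [with W=0]  = -2
Y = -D + X - E  [with D=2, X=-5, E=-2]  = -5
C = -2*Y + W + D  [with Y=-5, W=0, D=2]  = 12

12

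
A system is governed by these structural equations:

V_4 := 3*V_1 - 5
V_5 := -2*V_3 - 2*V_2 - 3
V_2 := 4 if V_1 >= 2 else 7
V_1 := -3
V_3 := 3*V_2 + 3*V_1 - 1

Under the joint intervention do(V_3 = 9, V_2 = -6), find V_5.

Setting V_3 = 9, V_2 = -6 by intervention discards those variables' equations.
V_5 = -2*V_3 - 2*V_2 - 3  [with V_3=9, V_2=-6]  = -9

-9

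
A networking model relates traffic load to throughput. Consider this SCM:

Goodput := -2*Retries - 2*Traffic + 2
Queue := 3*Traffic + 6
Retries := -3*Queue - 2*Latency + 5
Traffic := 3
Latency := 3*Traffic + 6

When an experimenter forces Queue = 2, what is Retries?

-31

The intervention breaks the incoming arrows to Queue: Queue := 3*Traffic + 6 no longer applies, and Queue = 2.
Latency = 3*Traffic + 6  [with Traffic=3]  = 15
Retries = -3*Queue - 2*Latency + 5  [with Queue=2, Latency=15]  = -31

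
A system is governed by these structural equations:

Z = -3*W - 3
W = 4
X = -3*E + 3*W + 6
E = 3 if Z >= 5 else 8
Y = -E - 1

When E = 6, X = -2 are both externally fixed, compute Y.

-7

Setting E = 6, X = -2 by intervention discards those variables' equations.
Y = -E - 1  [with E=6]  = -7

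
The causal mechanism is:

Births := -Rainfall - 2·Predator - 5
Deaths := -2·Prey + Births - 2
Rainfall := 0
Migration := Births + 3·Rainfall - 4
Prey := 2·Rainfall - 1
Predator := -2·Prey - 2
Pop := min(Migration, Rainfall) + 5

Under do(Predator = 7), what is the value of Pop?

The intervention breaks the incoming arrows to Predator: Predator := -2·Prey - 2 no longer applies, and Predator = 7.
Births = -Rainfall - 2·Predator - 5  [with Rainfall=0, Predator=7]  = -19
Migration = Births + 3·Rainfall - 4  [with Births=-19, Rainfall=0]  = -23
Pop = min(Migration, Rainfall) + 5  [with Migration=-23, Rainfall=0]  = -18

-18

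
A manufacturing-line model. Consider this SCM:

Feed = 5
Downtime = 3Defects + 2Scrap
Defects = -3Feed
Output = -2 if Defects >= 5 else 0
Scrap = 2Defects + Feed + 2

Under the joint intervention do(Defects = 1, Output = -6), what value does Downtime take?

Setting Defects = 1, Output = -6 by intervention discards those variables' equations.
Scrap = 2Defects + Feed + 2  [with Defects=1, Feed=5]  = 9
Downtime = 3Defects + 2Scrap  [with Defects=1, Scrap=9]  = 21

21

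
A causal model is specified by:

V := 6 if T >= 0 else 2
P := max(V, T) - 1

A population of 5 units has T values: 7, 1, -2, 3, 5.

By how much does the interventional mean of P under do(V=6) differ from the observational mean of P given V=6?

-0.05

Under do(V=6), V's equation is replaced by V=6 for every unit. Per-unit P: 6, 5, 5, 5, 5. Mean = 5.2.
E[P|V=6] averages over only the 4 units with V=6 (T = 7, 1, 3, 5): P = 6, 5, 5, 5, mean 5.25.
Difference = 5.2 − 5.25 = -0.05.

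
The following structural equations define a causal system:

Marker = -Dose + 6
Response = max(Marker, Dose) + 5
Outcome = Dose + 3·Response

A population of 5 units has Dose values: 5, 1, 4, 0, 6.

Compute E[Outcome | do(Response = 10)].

The intervention sets Response=10 in all 5 units regardless of Dose. Recomputing Outcome per unit gives 35, 31, 34, 30, 36; average 33.2.

33.2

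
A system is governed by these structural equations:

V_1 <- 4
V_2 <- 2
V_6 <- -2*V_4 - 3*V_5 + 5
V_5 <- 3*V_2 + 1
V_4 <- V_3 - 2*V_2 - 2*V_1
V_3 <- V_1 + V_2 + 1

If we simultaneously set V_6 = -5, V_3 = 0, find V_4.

Under do(V_6 = -5, V_3 = 0), each intervened variable's structural equation is replaced by its fixed value.
V_4 = V_3 - 2*V_2 - 2*V_1  [with V_3=0, V_2=2, V_1=4]  = -12

-12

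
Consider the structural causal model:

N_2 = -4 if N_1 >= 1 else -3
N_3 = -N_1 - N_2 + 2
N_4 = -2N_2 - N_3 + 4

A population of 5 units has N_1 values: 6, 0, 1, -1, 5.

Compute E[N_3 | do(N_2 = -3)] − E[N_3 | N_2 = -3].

-2.7

The intervention sets N_2=-3 in all 5 units regardless of N_1. Recomputing N_3 per unit gives -1, 5, 4, 6, 0; average 2.8.
Conditioning on N_2=-3 selects the 2 unit(s) with N_1 ∈ {0, -1}. Their N_3 values: 5, 6. Mean = 5.5.
Difference = 2.8 − 5.5 = -2.7.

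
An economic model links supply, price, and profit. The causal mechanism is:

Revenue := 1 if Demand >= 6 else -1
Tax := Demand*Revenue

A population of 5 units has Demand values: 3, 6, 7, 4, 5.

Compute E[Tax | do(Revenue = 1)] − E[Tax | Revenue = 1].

do(Revenue=1) breaks Revenue's dependence on Demand. With Revenue=1 fixed, Tax across the units is 3, 6, 7, 4, 5, mean 5.
Observing Revenue=1 restricts to units where Revenue's equation naturally yields 1: Demand ∈ {6, 7}. In that subpopulation Tax = 6, 7, mean 6.5.
Difference = 5 − 6.5 = -1.5.

-1.5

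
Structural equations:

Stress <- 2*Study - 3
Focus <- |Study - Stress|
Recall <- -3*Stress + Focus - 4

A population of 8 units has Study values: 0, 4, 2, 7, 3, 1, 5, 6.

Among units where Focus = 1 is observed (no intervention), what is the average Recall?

Conditioning on Focus=1 selects the 2 unit(s) with Study ∈ {4, 2}. Their Recall values: -18, -6. Mean = -12.

-12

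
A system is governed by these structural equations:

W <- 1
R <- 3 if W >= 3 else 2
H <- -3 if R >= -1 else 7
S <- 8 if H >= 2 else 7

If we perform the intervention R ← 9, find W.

1

Under do(R=9), the mechanism R <- 3 if W >= 3 else 2 is discarded; R is fixed at 9.
W is not downstream of the intervention, so its value is determined by the original equations.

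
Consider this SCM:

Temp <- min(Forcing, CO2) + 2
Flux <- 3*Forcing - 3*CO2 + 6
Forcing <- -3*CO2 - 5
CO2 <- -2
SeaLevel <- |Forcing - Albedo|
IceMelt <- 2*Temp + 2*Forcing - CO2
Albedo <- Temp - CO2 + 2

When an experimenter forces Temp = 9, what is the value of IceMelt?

The intervention breaks the incoming arrows to Temp: Temp <- min(Forcing, CO2) + 2 no longer applies, and Temp = 9.
Forcing = -3*CO2 - 5  [with CO2=-2]  = 1
IceMelt = 2*Temp + 2*Forcing - CO2  [with Temp=9, Forcing=1, CO2=-2]  = 22

22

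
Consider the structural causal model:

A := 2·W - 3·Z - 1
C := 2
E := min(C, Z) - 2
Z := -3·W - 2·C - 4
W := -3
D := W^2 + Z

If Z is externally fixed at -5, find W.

Under do(Z=-5), the mechanism Z := -3·W - 2·C - 4 is discarded; Z is fixed at -5.
W is not downstream of the intervention, so its value is determined by the original equations.

-3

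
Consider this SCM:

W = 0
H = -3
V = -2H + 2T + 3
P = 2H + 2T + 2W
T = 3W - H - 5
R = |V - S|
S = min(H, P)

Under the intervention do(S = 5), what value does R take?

Intervening sets S = 5 and removes its equation (S = min(H, P)).
T = 3W - H - 5  [with W=0, H=-3]  = -2
V = -2H + 2T + 3  [with H=-3, T=-2]  = 5
R = |V - S|  [with V=5, S=5]  = 0

0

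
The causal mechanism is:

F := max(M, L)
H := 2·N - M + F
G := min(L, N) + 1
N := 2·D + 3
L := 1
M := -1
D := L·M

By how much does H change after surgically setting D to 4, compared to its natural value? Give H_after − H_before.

20

The intervention breaks the incoming arrows to D: D := L·M no longer applies, and D = 4.
F = max(M, L)  [with M=-1, L=1]  = 1
N = 2·D + 3  [with D=4]  = 11
H = 2·N - M + F  [with N=11, M=-1, F=1]  = 24
Without intervention: F = max(M, L)  [with M=-1, L=1]  = 1; D = L·M  [with L=1, M=-1]  = -1; N = 2·D + 3  [with D=-1]  = 1; H = 2·N - M + F  [with N=1, M=-1, F=1]  = 4.
Change = 24 − 4 = 20.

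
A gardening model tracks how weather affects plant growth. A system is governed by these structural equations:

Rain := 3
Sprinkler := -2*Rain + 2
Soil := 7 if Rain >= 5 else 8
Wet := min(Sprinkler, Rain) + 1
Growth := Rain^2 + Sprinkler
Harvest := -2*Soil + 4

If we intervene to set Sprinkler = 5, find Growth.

14

do(Sprinkler=5) replaces the equation Sprinkler := -2*Rain + 2 with the constant Sprinkler = 5.
Growth = Rain^2 + Sprinkler  [with Rain=3, Sprinkler=5]  = 14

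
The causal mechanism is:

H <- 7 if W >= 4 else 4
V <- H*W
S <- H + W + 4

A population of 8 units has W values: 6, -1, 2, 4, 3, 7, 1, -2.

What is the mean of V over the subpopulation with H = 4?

Conditioning on H=4 selects the 5 unit(s) with W ∈ {-1, 2, 3, 1, -2}. Their V values: -4, 8, 12, 4, -8. Mean = 2.4.

2.4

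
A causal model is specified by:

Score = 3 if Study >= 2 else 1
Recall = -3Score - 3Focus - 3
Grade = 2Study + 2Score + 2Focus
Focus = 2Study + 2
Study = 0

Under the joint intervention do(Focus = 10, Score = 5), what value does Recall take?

Setting Focus = 10, Score = 5 by intervention discards those variables' equations.
Recall = -3Score - 3Focus - 3  [with Score=5, Focus=10]  = -48

-48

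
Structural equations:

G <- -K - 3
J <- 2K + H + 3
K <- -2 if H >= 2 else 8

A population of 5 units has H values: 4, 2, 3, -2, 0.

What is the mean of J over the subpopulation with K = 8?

Observing K=8 restricts to units where K's equation naturally yields 8: H ∈ {-2, 0}. In that subpopulation J = 17, 19, mean 18.

18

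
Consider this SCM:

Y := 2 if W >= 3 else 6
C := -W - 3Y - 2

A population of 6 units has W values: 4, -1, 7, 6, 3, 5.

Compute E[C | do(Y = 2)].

Every unit gets Y=2 under the intervention. C values become -12, -7, -15, -14, -11, -13; E[C|do(Y=2)] = -12.

-12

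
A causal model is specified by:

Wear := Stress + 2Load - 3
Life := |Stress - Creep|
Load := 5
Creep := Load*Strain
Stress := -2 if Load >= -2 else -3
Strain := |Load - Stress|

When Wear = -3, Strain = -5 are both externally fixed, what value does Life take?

23

The joint intervention fixes Wear = -3, Strain = -5, removing each variable's own equation.
Stress = -2 if Load >= -2 else -3  [with Load=5]  = -2
Creep = Load*Strain  [with Load=5, Strain=-5]  = -25
Life = |Stress - Creep|  [with Stress=-2, Creep=-25]  = 23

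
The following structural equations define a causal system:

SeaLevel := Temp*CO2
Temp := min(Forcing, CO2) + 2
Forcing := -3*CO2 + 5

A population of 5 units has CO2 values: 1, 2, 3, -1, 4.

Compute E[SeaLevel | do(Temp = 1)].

The intervention sets Temp=1 in all 5 units regardless of CO2. Recomputing SeaLevel per unit gives 1, 2, 3, -1, 4; average 1.8.

1.8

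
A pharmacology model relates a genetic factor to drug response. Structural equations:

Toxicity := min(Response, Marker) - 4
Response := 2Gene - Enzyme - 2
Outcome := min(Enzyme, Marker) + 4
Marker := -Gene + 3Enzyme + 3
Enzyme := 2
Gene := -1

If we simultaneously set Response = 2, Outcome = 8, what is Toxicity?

Setting Response = 2, Outcome = 8 by intervention discards those variables' equations.
Marker = -Gene + 3Enzyme + 3  [with Gene=-1, Enzyme=2]  = 10
Toxicity = min(Response, Marker) - 4  [with Response=2, Marker=10]  = -2

-2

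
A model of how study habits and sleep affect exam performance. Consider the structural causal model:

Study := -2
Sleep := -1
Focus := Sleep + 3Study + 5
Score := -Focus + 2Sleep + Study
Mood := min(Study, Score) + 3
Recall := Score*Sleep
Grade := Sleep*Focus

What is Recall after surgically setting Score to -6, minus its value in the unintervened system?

4

Under do(Score=-6), the mechanism Score := -Focus + 2Sleep + Study is discarded; Score is fixed at -6.
Recall = Score*Sleep  [with Score=-6, Sleep=-1]  = 6
Without intervention: Focus = Sleep + 3Study + 5  [with Sleep=-1, Study=-2]  = -2; Score = -Focus + 2Sleep + Study  [with Focus=-2, Sleep=-1, Study=-2]  = -2; Recall = Score*Sleep  [with Score=-2, Sleep=-1]  = 2.
Change = 6 − 2 = 4.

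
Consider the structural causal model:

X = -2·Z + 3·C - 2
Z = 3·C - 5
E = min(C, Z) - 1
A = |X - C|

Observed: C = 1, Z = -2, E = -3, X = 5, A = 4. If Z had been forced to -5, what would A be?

10

do(Z=-5) replaces the equation Z = 3·C - 5 with the constant Z = -5.
X = -2·Z + 3·C - 2  [with Z=-5, C=1]  = 11
A = |X - C|  [with X=11, C=1]  = 10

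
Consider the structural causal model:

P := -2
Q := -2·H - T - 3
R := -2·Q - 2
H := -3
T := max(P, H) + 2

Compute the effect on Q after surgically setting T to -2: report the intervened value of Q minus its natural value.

2

The intervention breaks the incoming arrows to T: T := max(P, H) + 2 no longer applies, and T = -2.
Q = -2·H - T - 3  [with H=-3, T=-2]  = 5
Without intervention: T = max(P, H) + 2  [with P=-2, H=-3]  = 0; Q = -2·H - T - 3  [with H=-3, T=0]  = 3.
Change = 5 − 3 = 2.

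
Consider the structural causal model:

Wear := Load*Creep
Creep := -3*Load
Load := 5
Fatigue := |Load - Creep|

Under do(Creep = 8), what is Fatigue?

3

Under do(Creep=8), the mechanism Creep := -3*Load is discarded; Creep is fixed at 8.
Fatigue = |Load - Creep|  [with Load=5, Creep=8]  = 3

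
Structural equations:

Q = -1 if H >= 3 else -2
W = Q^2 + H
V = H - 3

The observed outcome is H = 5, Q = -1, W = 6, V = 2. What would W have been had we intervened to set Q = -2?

The intervention breaks the incoming arrows to Q: Q = -1 if H >= 3 else -2 no longer applies, and Q = -2.
W = Q^2 + H  [with Q=-2, H=5]  = 9

9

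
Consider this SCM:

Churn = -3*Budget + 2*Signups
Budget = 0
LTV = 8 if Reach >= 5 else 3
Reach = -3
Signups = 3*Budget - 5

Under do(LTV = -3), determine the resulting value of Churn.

-10

The intervention breaks the incoming arrows to LTV: LTV = 8 if Reach >= 5 else 3 no longer applies, and LTV = -3.
Since Churn is not a descendant of the intervened variable, it is unaffected.
Signups = 3*Budget - 5  [with Budget=0]  = -5
Churn = -3*Budget + 2*Signups  [with Budget=0, Signups=-5]  = -10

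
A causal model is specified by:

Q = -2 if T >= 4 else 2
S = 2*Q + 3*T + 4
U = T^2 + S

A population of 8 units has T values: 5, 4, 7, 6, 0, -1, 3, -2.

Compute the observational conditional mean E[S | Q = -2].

E[S|Q=-2] averages over only the 4 units with Q=-2 (T = 5, 4, 7, 6): S = 15, 12, 21, 18, mean 16.5.

16.5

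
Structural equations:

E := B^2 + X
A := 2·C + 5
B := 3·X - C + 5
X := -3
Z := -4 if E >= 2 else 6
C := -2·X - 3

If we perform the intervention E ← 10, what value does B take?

-7

Under do(E=10), the mechanism E := B^2 + X is discarded; E is fixed at 10.
Since B is not a descendant of the intervened variable, it is unaffected.
C = -2·X - 3  [with X=-3]  = 3
B = 3·X - C + 5  [with X=-3, C=3]  = -7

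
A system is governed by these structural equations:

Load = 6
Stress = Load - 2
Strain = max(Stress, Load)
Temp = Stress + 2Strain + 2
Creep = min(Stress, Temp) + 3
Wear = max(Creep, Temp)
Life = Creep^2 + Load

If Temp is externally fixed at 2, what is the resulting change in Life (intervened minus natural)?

The intervention breaks the incoming arrows to Temp: Temp = Stress + 2Strain + 2 no longer applies, and Temp = 2.
Stress = Load - 2  [with Load=6]  = 4
Creep = min(Stress, Temp) + 3  [with Stress=4, Temp=2]  = 5
Life = Creep^2 + Load  [with Creep=5, Load=6]  = 31
Without intervention: Stress = Load - 2  [with Load=6]  = 4; Strain = max(Stress, Load)  [with Stress=4, Load=6]  = 6; Temp = Stress + 2Strain + 2  [with Stress=4, Strain=6]  = 18; Creep = min(Stress, Temp) + 3  [with Stress=4, Temp=18]  = 7; Life = Creep^2 + Load  [with Creep=7, Load=6]  = 55.
Change = 31 − 55 = -24.

-24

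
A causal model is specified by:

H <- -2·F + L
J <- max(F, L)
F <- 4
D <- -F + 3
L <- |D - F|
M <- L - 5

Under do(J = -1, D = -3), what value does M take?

The joint intervention fixes J = -1, D = -3, removing each variable's own equation.
L = |D - F|  [with D=-3, F=4]  = 7
M = L - 5  [with L=7]  = 2

2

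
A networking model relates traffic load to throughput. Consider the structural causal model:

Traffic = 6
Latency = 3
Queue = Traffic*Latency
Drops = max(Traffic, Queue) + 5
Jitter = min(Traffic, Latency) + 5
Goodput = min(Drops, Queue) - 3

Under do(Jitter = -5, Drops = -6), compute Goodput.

-9

Setting Jitter = -5, Drops = -6 by intervention discards those variables' equations.
Queue = Traffic*Latency  [with Traffic=6, Latency=3]  = 18
Goodput = min(Drops, Queue) - 3  [with Drops=-6, Queue=18]  = -9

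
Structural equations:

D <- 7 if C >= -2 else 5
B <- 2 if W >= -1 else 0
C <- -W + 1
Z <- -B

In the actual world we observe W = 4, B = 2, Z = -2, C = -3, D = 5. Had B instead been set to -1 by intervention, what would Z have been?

The intervention breaks the incoming arrows to B: B <- 2 if W >= -1 else 0 no longer applies, and B = -1.
Z = -B  [with B=-1]  = 1

1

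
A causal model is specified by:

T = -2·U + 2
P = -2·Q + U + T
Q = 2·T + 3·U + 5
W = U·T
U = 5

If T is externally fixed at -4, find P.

do(T=-4) replaces the equation T = -2·U + 2 with the constant T = -4.
Q = 2·T + 3·U + 5  [with T=-4, U=5]  = 12
P = -2·Q + U + T  [with Q=12, U=5, T=-4]  = -23

-23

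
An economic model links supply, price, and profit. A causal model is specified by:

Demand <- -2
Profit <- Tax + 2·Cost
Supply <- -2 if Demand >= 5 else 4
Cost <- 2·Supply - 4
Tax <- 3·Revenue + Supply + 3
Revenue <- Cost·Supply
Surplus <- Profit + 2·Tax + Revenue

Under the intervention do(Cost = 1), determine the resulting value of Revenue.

The intervention breaks the incoming arrows to Cost: Cost <- 2·Supply - 4 no longer applies, and Cost = 1.
Supply = -2 if Demand >= 5 else 4  [with Demand=-2]  = 4
Revenue = Cost·Supply  [with Cost=1, Supply=4]  = 4

4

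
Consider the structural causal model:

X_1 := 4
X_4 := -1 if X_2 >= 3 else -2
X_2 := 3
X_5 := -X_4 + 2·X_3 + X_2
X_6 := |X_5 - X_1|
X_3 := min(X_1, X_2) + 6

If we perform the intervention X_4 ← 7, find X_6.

10

Under do(X_4=7), the mechanism X_4 := -1 if X_2 >= 3 else -2 is discarded; X_4 is fixed at 7.
X_3 = min(X_1, X_2) + 6  [with X_1=4, X_2=3]  = 9
X_5 = -X_4 + 2·X_3 + X_2  [with X_4=7, X_3=9, X_2=3]  = 14
X_6 = |X_5 - X_1|  [with X_5=14, X_1=4]  = 10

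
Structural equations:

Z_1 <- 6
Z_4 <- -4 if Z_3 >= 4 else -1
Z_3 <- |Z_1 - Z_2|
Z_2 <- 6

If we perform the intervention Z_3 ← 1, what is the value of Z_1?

6

Under do(Z_3=1), the mechanism Z_3 <- |Z_1 - Z_2| is discarded; Z_3 is fixed at 1.
Z_1 is not downstream of the intervention, so its value is determined by the original equations.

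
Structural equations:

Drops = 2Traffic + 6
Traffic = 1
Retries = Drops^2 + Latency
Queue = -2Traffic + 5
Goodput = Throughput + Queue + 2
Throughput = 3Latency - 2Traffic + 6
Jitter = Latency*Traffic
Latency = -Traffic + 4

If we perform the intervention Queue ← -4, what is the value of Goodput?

11

The intervention breaks the incoming arrows to Queue: Queue = -2Traffic + 5 no longer applies, and Queue = -4.
Latency = -Traffic + 4  [with Traffic=1]  = 3
Throughput = 3Latency - 2Traffic + 6  [with Latency=3, Traffic=1]  = 13
Goodput = Throughput + Queue + 2  [with Throughput=13, Queue=-4]  = 11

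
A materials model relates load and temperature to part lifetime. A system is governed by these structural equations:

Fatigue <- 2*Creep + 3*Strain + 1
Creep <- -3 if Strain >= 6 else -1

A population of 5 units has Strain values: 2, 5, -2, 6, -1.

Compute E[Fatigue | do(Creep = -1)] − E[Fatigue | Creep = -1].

The intervention sets Creep=-1 in all 5 units regardless of Strain. Recomputing Fatigue per unit gives 5, 14, -7, 17, -4; average 5.
Observing Creep=-1 restricts to units where Creep's equation naturally yields -1: Strain ∈ {2, 5, -2, -1}. In that subpopulation Fatigue = 5, 14, -7, -4, mean 2.
Difference = 5 − 2 = 3.

3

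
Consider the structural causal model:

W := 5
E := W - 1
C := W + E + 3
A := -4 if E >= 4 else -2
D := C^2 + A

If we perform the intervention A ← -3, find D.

141

Intervening sets A = -3 and removes its equation (A := -4 if E >= 4 else -2).
E = W - 1  [with W=5]  = 4
C = W + E + 3  [with W=5, E=4]  = 12
D = C^2 + A  [with C=12, A=-3]  = 141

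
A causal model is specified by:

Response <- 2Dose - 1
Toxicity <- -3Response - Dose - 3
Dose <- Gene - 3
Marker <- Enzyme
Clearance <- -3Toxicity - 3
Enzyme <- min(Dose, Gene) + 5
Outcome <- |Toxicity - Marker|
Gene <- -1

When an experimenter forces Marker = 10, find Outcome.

do(Marker=10) replaces the equation Marker <- Enzyme with the constant Marker = 10.
Dose = Gene - 3  [with Gene=-1]  = -4
Response = 2Dose - 1  [with Dose=-4]  = -9
Toxicity = -3Response - Dose - 3  [with Response=-9, Dose=-4]  = 28
Outcome = |Toxicity - Marker|  [with Toxicity=28, Marker=10]  = 18

18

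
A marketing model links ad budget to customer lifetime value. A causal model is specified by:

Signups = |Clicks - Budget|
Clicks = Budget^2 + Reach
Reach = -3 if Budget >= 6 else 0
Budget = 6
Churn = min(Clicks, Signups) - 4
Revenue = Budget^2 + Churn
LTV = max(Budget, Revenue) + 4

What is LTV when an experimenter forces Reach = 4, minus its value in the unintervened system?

Under do(Reach=4), the mechanism Reach = -3 if Budget >= 6 else 0 is discarded; Reach is fixed at 4.
Clicks = Budget^2 + Reach  [with Budget=6, Reach=4]  = 40
Signups = |Clicks - Budget|  [with Clicks=40, Budget=6]  = 34
Churn = min(Clicks, Signups) - 4  [with Clicks=40, Signups=34]  = 30
Revenue = Budget^2 + Churn  [with Budget=6, Churn=30]  = 66
LTV = max(Budget, Revenue) + 4  [with Budget=6, Revenue=66]  = 70
Without intervention: Reach = -3 if Budget >= 6 else 0  [with Budget=6]  = -3; Clicks = Budget^2 + Reach  [with Budget=6, Reach=-3]  = 33; Signups = |Clicks - Budget|  [with Clicks=33, Budget=6]  = 27; Churn = min(Clicks, Signups) - 4  [with Clicks=33, Signups=27]  = 23; Revenue = Budget^2 + Churn  [with Budget=6, Churn=23]  = 59; LTV = max(Budget, Revenue) + 4  [with Budget=6, Revenue=59]  = 63.
Change = 70 − 63 = 7.

7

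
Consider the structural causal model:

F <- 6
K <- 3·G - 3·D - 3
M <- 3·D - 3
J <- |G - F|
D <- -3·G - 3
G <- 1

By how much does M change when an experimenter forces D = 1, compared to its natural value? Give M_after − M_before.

Intervening sets D = 1 and removes its equation (D <- -3·G - 3).
M = 3·D - 3  [with D=1]  = 0
Without intervention: D = -3·G - 3  [with G=1]  = -6; M = 3·D - 3  [with D=-6]  = -21.
Change = 0 − (-21) = 21.

21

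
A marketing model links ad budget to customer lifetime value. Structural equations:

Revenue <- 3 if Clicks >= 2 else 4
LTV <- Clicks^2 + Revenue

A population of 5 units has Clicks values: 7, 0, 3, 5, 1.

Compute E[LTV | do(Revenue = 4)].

20.8

do(Revenue=4) breaks Revenue's dependence on Clicks. With Revenue=4 fixed, LTV across the units is 53, 4, 13, 29, 5, mean 20.8.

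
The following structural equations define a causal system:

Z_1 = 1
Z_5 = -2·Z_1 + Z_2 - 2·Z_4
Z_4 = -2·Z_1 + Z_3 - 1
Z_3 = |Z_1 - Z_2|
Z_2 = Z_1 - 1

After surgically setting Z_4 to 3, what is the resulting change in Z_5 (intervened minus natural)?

-10

Intervening sets Z_4 = 3 and removes its equation (Z_4 = -2·Z_1 + Z_3 - 1).
Z_2 = Z_1 - 1  [with Z_1=1]  = 0
Z_5 = -2·Z_1 + Z_2 - 2·Z_4  [with Z_1=1, Z_2=0, Z_4=3]  = -8
Without intervention: Z_2 = Z_1 - 1  [with Z_1=1]  = 0; Z_3 = |Z_1 - Z_2|  [with Z_1=1, Z_2=0]  = 1; Z_4 = -2·Z_1 + Z_3 - 1  [with Z_1=1, Z_3=1]  = -2; Z_5 = -2·Z_1 + Z_2 - 2·Z_4  [with Z_1=1, Z_2=0, Z_4=-2]  = 2.
Change = -8 − 2 = -10.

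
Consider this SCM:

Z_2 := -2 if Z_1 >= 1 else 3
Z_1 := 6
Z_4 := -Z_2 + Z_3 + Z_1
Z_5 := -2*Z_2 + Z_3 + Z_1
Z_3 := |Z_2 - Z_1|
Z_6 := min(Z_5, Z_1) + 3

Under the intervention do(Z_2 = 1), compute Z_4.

10

Under do(Z_2=1), the mechanism Z_2 := -2 if Z_1 >= 1 else 3 is discarded; Z_2 is fixed at 1.
Z_3 = |Z_2 - Z_1|  [with Z_2=1, Z_1=6]  = 5
Z_4 = -Z_2 + Z_3 + Z_1  [with Z_2=1, Z_3=5, Z_1=6]  = 10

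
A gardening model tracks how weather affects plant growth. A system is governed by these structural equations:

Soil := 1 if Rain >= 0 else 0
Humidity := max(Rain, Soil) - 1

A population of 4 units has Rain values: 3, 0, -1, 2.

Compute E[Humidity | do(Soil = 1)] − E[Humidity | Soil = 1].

Every unit gets Soil=1 under the intervention. Humidity values become 2, 0, 0, 1; E[Humidity|do(Soil=1)] = 0.75.
E[Humidity|Soil=1] averages over only the 3 units with Soil=1 (Rain = 3, 0, 2): Humidity = 2, 0, 1, mean 1.
Difference = 0.75 − 1 = -0.25.

-0.25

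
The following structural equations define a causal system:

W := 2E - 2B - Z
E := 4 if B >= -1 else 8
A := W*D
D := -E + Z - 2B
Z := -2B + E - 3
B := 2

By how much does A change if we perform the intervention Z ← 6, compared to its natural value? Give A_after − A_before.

The intervention breaks the incoming arrows to Z: Z := -2B + E - 3 no longer applies, and Z = 6.
E = 4 if B >= -1 else 8  [with B=2]  = 4
W = 2E - 2B - Z  [with E=4, B=2, Z=6]  = -2
D = -E + Z - 2B  [with E=4, Z=6, B=2]  = -2
A = W*D  [with W=-2, D=-2]  = 4
Without intervention: E = 4 if B >= -1 else 8  [with B=2]  = 4; Z = -2B + E - 3  [with B=2, E=4]  = -3; W = 2E - 2B - Z  [with E=4, B=2, Z=-3]  = 7; D = -E + Z - 2B  [with E=4, Z=-3, B=2]  = -11; A = W*D  [with W=7, D=-11]  = -77.
Change = 4 − (-77) = 81.

81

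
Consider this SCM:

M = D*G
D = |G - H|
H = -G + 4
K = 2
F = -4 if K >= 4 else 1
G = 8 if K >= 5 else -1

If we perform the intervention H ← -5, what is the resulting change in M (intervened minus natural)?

do(H=-5) replaces the equation H = -G + 4 with the constant H = -5.
G = 8 if K >= 5 else -1  [with K=2]  = -1
D = |G - H|  [with G=-1, H=-5]  = 4
M = D*G  [with D=4, G=-1]  = -4
Without intervention: G = 8 if K >= 5 else -1  [with K=2]  = -1; H = -G + 4  [with G=-1]  = 5; D = |G - H|  [with G=-1, H=5]  = 6; M = D*G  [with D=6, G=-1]  = -6.
Change = -4 − (-6) = 2.

2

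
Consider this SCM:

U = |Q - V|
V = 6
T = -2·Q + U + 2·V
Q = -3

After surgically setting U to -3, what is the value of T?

The intervention breaks the incoming arrows to U: U = |Q - V| no longer applies, and U = -3.
T = -2·Q + U + 2·V  [with Q=-3, U=-3, V=6]  = 15

15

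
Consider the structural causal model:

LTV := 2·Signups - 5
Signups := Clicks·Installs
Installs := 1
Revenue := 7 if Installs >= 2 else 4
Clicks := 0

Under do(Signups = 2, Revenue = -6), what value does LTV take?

Setting Signups = 2, Revenue = -6 by intervention discards those variables' equations.
LTV = 2·Signups - 5  [with Signups=2]  = -1

-1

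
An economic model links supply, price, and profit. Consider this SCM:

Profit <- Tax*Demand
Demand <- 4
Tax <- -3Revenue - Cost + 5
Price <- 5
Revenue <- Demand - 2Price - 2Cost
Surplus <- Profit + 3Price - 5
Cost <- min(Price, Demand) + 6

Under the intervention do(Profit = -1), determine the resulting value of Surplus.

9

Intervening sets Profit = -1 and removes its equation (Profit <- Tax*Demand).
Surplus = Profit + 3Price - 5  [with Profit=-1, Price=5]  = 9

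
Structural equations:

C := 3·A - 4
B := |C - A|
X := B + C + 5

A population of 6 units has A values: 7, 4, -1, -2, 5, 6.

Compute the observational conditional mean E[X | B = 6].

Conditioning on B=6 selects the 2 unit(s) with A ∈ {-1, 5}. Their X values: 4, 22. Mean = 13.

13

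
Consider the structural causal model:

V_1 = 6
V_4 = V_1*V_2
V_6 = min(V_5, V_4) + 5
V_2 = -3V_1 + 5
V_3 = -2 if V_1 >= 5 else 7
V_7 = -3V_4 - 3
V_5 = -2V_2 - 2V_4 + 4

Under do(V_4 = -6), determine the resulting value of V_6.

Under do(V_4=-6), the mechanism V_4 = V_1*V_2 is discarded; V_4 is fixed at -6.
V_2 = -3V_1 + 5  [with V_1=6]  = -13
V_5 = -2V_2 - 2V_4 + 4  [with V_2=-13, V_4=-6]  = 42
V_6 = min(V_5, V_4) + 5  [with V_5=42, V_4=-6]  = -1

-1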